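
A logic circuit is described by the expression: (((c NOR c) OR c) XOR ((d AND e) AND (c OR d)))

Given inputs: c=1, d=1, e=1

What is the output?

Substituting: (((1 NOR 1) OR 1) XOR ((1 AND 1) AND (1 OR 1)))
= 0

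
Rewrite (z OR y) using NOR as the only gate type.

((z NOR y) NOR (z NOR y))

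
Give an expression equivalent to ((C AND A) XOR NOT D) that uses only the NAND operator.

((((C NAND A) NAND (C NAND A)) NAND (((C NAND A) NAND (C NAND A)) NAND (D NAND D))) NAND ((D NAND D) NAND (((C NAND A) NAND (C NAND A)) NAND (D NAND D))))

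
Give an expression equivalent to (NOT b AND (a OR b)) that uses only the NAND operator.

(((b NAND b) NAND ((a NAND a) NAND (b NAND b))) NAND ((b NAND b) NAND ((a NAND a) NAND (b NAND b))))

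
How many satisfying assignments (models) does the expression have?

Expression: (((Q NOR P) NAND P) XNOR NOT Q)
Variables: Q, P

Satisfying assignments: (0,0), (0,1)
Count: 2 out of 4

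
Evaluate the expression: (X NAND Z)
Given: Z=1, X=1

Substituting: (1 NAND 1)
= 0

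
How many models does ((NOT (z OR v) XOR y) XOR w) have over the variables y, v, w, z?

Satisfying assignments: (0,0,0,0), (0,0,1,1), (0,1,1,0), (0,1,1,1), (1,0,0,1), (1,0,1,0), (1,1,0,0), (1,1,0,1)
Count: 8 out of 16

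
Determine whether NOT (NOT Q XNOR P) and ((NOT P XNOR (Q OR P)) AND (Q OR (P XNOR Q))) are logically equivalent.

No. Counterexample: with Q=0, P=0, Expression 1 = 1 but Expression 2 = 0.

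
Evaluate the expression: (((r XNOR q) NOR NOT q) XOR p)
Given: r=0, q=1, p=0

Substituting: (((0 XNOR 1) NOR NOT 1) XOR 0)
= 1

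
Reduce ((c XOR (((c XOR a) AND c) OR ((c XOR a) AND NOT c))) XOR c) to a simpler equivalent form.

By XOR self-cancellation ((E XOR v) XOR v = E) then distribution ((E AND v) OR (E AND NOT v) = E):
= (c XOR a)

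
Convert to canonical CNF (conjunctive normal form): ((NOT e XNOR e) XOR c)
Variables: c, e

(c OR e) AND (c OR NOT e)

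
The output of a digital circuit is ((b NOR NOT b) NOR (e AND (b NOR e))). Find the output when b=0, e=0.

Substituting: ((0 NOR NOT 0) NOR (0 AND (0 NOR 0)))
= 1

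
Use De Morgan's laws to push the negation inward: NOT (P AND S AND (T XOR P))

NOT P OR NOT S OR NOT (T XOR P)
De Morgan's: NOT(AND of terms) = OR of negations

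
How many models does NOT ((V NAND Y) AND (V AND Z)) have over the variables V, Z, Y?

Satisfying assignments: (0,0,0), (0,0,1), (0,1,0), (0,1,1), (1,0,0), (1,0,1), (1,1,1)
Count: 7 out of 8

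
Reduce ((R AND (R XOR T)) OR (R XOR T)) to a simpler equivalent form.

By absorption (E OR (E AND v) = E):
= (R XOR T)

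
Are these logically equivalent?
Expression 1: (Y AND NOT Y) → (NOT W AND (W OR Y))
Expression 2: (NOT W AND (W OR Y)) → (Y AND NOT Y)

No, Converse is not equivalent to original (counterexample: Y=1, W=0)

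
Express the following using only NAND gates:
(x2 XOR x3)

((x2 NAND (x2 NAND x3)) NAND (x3 NAND (x2 NAND x3)))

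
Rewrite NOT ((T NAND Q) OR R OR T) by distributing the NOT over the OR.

NOT (T NAND Q) AND NOT R AND NOT T
De Morgan's: NOT(OR of terms) = AND of negations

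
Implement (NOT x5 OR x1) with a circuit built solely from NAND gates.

(((x5 NAND x5) NAND (x5 NAND x5)) NAND (x1 NAND x1))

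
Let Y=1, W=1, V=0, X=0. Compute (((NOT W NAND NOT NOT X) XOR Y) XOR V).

Substituting: (((NOT 1 NAND NOT NOT 0) XOR 1) XOR 0)
= 0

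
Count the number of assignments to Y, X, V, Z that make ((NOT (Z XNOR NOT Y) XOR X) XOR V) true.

Satisfying assignments: (0,0,0,0), (0,0,1,1), (0,1,0,1), (0,1,1,0), (1,0,0,1), (1,0,1,0), (1,1,0,0), (1,1,1,1)
Count: 8 out of 16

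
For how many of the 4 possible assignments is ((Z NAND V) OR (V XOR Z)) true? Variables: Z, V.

Satisfying assignments: (0,0), (0,1), (1,0)
Count: 3 out of 4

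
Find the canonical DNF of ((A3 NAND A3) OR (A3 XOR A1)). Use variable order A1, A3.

(NOT A1 AND NOT A3) OR (NOT A1 AND A3) OR (A1 AND NOT A3)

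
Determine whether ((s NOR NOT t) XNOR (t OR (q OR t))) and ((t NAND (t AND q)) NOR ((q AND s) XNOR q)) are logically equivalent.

No. Counterexample: with s=0, q=0, t=0, Expression 1 = 1 but Expression 2 = 0.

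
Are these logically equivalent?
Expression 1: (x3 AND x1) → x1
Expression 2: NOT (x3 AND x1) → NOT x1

No, Inverse is not equivalent to original (counterexample: x3=0, x1=1)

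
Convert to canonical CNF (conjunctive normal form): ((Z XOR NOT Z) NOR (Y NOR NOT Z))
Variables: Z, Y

(Z OR Y) AND (Z OR NOT Y) AND (NOT Z OR Y) AND (NOT Z OR NOT Y)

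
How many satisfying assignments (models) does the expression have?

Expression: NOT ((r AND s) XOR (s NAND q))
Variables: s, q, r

Satisfying assignments: (1,0,1), (1,1,0)
Count: 2 out of 8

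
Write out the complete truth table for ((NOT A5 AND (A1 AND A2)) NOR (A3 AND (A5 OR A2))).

A1 | A2 | A3 | A5 | Output
--------------------------
0 | 0 | 0 | 0 | 1
0 | 0 | 0 | 1 | 1
0 | 0 | 1 | 0 | 1
0 | 0 | 1 | 1 | 0
0 | 1 | 0 | 0 | 1
0 | 1 | 0 | 1 | 1
0 | 1 | 1 | 0 | 0
0 | 1 | 1 | 1 | 0
1 | 0 | 0 | 0 | 1
1 | 0 | 0 | 1 | 1
1 | 0 | 1 | 0 | 1
1 | 0 | 1 | 1 | 0
1 | 1 | 0 | 0 | 0
1 | 1 | 0 | 1 | 1
1 | 1 | 1 | 0 | 0
1 | 1 | 1 | 1 | 0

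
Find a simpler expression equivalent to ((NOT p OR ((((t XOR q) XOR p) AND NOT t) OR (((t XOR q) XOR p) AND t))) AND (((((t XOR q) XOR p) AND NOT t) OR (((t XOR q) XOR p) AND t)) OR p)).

By distribution ((E OR v) AND (E OR NOT v) = E) then distribution ((E AND v) OR (E AND NOT v) = E):
= ((t XOR q) XOR p)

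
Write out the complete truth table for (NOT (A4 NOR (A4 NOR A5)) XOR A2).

A4 | A2 | A5 | Output
---------------------
0 | 0 | 0 | 1
0 | 0 | 1 | 0
0 | 1 | 0 | 0
0 | 1 | 1 | 1
1 | 0 | 0 | 1
1 | 0 | 1 | 1
1 | 1 | 0 | 0
1 | 1 | 1 | 0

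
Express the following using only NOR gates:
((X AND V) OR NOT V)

((((X NOR X) NOR (V NOR V)) NOR (V NOR V)) NOR (((X NOR X) NOR (V NOR V)) NOR (V NOR V)))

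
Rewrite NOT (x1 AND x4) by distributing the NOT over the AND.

NOT x1 OR NOT x4
De Morgan's: NOT(AND of terms) = OR of negations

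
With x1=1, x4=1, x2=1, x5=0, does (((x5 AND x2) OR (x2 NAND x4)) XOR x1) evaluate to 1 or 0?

Substituting: (((0 AND 1) OR (1 NAND 1)) XOR 1)
= 1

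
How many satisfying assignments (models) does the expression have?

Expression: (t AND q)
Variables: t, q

Satisfying assignments: (1,1)
Count: 1 out of 4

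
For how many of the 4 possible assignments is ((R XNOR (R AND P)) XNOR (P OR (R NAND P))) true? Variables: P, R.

Satisfying assignments: (0,0), (1,0), (1,1)
Count: 3 out of 4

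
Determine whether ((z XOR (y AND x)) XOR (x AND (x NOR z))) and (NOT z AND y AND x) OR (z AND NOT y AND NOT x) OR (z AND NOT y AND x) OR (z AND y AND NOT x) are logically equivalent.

Yes, they are equivalent — the two output columns agree on all 8 assignments:
z | y | x | Expression 1 | Expression 2
---------------------------------------
0 | 0 | 0 | 0 | 0
0 | 0 | 1 | 0 | 0
0 | 1 | 0 | 0 | 0
0 | 1 | 1 | 1 | 1
1 | 0 | 0 | 1 | 1
1 | 0 | 1 | 1 | 1
1 | 1 | 0 | 1 | 1
1 | 1 | 1 | 0 | 0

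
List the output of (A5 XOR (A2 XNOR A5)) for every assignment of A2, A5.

A2 | A5 | Output
----------------
0 | 0 | 1
0 | 1 | 1
1 | 0 | 0
1 | 1 | 0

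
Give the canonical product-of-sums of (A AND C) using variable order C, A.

ΠM(0, 1, 2) = (C OR A) AND (C OR NOT A) AND (NOT C OR A)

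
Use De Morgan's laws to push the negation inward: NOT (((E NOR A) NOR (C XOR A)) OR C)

NOT ((E NOR A) NOR (C XOR A)) AND NOT C
De Morgan's: NOT(OR of terms) = AND of negations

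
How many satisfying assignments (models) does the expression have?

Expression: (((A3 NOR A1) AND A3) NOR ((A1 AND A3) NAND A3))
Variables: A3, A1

Satisfying assignments: (1,1)
Count: 1 out of 4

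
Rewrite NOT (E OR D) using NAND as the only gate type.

(((E NAND E) NAND (D NAND D)) NAND ((E NAND E) NAND (D NAND D)))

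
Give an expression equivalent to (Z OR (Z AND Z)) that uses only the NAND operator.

((Z NAND Z) NAND (((Z NAND Z) NAND (Z NAND Z)) NAND ((Z NAND Z) NAND (Z NAND Z))))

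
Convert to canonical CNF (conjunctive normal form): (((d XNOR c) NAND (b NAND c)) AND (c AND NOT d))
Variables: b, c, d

(b OR c OR d) AND (b OR c OR NOT d) AND (b OR NOT c OR NOT d) AND (NOT b OR c OR d) AND (NOT b OR c OR NOT d) AND (NOT b OR NOT c OR NOT d)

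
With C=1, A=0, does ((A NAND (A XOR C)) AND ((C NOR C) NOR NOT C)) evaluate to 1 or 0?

Substituting: ((0 NAND (0 XOR 1)) AND ((1 NOR 1) NOR NOT 1))
= 1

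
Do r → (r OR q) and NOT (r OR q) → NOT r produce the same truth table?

Yes, Contrapositive is always equivalent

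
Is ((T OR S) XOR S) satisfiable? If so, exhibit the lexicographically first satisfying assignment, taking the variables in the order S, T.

S=0, T=1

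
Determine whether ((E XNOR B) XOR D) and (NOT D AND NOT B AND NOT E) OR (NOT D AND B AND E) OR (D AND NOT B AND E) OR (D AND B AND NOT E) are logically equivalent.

Yes, they are equivalent — the two output columns agree on all 8 assignments:
D | B | E | Expression 1 | Expression 2
---------------------------------------
0 | 0 | 0 | 1 | 1
0 | 0 | 1 | 0 | 0
0 | 1 | 0 | 0 | 0
0 | 1 | 1 | 1 | 1
1 | 0 | 0 | 0 | 0
1 | 0 | 1 | 1 | 1
1 | 1 | 0 | 1 | 1
1 | 1 | 1 | 0 | 0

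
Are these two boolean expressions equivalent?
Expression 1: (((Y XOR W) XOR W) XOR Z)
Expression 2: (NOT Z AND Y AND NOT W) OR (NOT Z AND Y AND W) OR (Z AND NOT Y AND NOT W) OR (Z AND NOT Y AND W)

Yes, they are equivalent — the two output columns agree on all 8 assignments:
Z | Y | W | Expression 1 | Expression 2
---------------------------------------
0 | 0 | 0 | 0 | 0
0 | 0 | 1 | 0 | 0
0 | 1 | 0 | 1 | 1
0 | 1 | 1 | 1 | 1
1 | 0 | 0 | 1 | 1
1 | 0 | 1 | 1 | 1
1 | 1 | 0 | 0 | 0
1 | 1 | 1 | 0 | 0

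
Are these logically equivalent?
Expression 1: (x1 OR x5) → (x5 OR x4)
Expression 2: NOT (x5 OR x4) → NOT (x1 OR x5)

Yes, Contrapositive is always equivalent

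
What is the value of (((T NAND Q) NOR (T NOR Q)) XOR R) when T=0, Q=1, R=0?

Substituting: (((0 NAND 1) NOR (0 NOR 1)) XOR 0)
= 0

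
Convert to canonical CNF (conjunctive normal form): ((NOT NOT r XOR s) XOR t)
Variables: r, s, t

(r OR s OR t) AND (r OR NOT s OR NOT t) AND (NOT r OR s OR NOT t) AND (NOT r OR NOT s OR t)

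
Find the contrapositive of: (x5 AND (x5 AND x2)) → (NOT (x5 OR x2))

Contrapositive: (x5 OR x2) → NOT (x5 AND (x5 AND x2))
Note: A statement and its contrapositive are logically equivalent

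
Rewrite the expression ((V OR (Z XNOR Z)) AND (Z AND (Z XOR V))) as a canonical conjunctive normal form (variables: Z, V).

(Z OR V) AND (Z OR NOT V) AND (NOT Z OR NOT V)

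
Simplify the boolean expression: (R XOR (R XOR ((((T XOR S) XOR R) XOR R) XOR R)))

By XOR self-cancellation ((E XOR v) XOR v = E) then XOR self-cancellation ((E XOR v) XOR v = E):
= ((T XOR S) XOR R)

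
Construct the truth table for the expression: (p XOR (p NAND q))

p | q | Output
--------------
0 | 0 | 1
0 | 1 | 1
1 | 0 | 0
1 | 1 | 1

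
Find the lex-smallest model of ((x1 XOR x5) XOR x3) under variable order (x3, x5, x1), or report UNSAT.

x3=0, x5=0, x1=1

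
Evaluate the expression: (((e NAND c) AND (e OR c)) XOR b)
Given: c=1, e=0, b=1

Substituting: (((0 NAND 1) AND (0 OR 1)) XOR 1)
= 0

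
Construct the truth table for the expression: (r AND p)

r | p | Output
--------------
0 | 0 | 0
0 | 1 | 0
1 | 0 | 0
1 | 1 | 1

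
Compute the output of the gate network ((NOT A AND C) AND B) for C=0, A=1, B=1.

Substituting: ((NOT 1 AND 0) AND 1)
= 0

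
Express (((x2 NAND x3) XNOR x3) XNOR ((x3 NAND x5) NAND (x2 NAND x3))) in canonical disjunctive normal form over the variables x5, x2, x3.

(NOT x5 AND NOT x2 AND NOT x3) OR (NOT x5 AND x2 AND NOT x3) OR (x5 AND NOT x2 AND NOT x3) OR (x5 AND NOT x2 AND x3) OR (x5 AND x2 AND NOT x3)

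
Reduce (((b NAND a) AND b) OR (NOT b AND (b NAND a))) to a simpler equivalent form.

By distribution ((E AND v) OR (E AND NOT v) = E):
= (b NAND a)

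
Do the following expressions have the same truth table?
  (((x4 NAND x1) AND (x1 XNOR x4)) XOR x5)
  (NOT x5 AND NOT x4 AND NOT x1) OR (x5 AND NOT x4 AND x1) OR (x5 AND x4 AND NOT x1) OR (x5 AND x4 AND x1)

Yes, they are equivalent — the two output columns agree on all 8 assignments:
x5 | x4 | x1 | Expression 1 | Expression 2
------------------------------------------
0 | 0 | 0 | 1 | 1
0 | 0 | 1 | 0 | 0
0 | 1 | 0 | 0 | 0
0 | 1 | 1 | 0 | 0
1 | 0 | 0 | 0 | 0
1 | 0 | 1 | 1 | 1
1 | 1 | 0 | 1 | 1
1 | 1 | 1 | 1 | 1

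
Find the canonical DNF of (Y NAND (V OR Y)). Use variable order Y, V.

(NOT Y AND NOT V) OR (NOT Y AND V)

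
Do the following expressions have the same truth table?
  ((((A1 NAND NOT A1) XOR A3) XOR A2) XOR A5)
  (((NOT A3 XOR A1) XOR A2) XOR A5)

No. Counterexample: with A1=1, A3=0, A2=0, A5=0, Expression 1 = 1 but Expression 2 = 0.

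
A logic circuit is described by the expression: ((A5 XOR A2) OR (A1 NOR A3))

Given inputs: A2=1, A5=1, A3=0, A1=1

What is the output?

Substituting: ((1 XOR 1) OR (1 NOR 0))
= 0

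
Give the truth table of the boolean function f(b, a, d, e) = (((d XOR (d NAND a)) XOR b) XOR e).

b | a | d | e | Output
----------------------
0 | 0 | 0 | 0 | 1
0 | 0 | 0 | 1 | 0
0 | 0 | 1 | 0 | 0
0 | 0 | 1 | 1 | 1
0 | 1 | 0 | 0 | 1
0 | 1 | 0 | 1 | 0
0 | 1 | 1 | 0 | 1
0 | 1 | 1 | 1 | 0
1 | 0 | 0 | 0 | 0
1 | 0 | 0 | 1 | 1
1 | 0 | 1 | 0 | 1
1 | 0 | 1 | 1 | 0
1 | 1 | 0 | 0 | 0
1 | 1 | 0 | 1 | 1
1 | 1 | 1 | 0 | 0
1 | 1 | 1 | 1 | 1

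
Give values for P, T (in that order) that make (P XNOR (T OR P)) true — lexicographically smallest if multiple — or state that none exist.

P=0, T=0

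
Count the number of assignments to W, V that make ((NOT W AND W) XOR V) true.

Satisfying assignments: (0,1), (1,1)
Count: 2 out of 4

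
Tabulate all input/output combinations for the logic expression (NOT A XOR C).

C | A | Output
--------------
0 | 0 | 1
0 | 1 | 0
1 | 0 | 0
1 | 1 | 1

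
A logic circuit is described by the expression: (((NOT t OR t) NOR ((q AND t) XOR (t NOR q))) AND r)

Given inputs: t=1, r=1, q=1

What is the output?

Substituting: (((NOT 1 OR 1) NOR ((1 AND 1) XOR (1 NOR 1))) AND 1)
= 0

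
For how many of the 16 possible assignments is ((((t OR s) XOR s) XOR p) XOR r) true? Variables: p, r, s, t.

Satisfying assignments: (0,0,0,1), (0,1,0,0), (0,1,1,0), (0,1,1,1), (1,0,0,0), (1,0,1,0), (1,0,1,1), (1,1,0,1)
Count: 8 out of 16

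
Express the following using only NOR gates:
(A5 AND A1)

((A5 NOR A5) NOR (A1 NOR A1))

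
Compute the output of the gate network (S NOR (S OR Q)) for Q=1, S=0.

Substituting: (0 NOR (0 OR 1))
= 0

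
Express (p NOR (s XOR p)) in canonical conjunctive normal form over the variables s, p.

(s OR NOT p) AND (NOT s OR p) AND (NOT s OR NOT p)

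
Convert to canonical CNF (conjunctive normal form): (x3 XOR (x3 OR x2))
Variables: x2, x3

(x2 OR x3) AND (x2 OR NOT x3) AND (NOT x2 OR NOT x3)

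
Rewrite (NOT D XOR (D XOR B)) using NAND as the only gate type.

(((D NAND D) NAND ((D NAND D) NAND ((D NAND (D NAND B)) NAND (B NAND (D NAND B))))) NAND (((D NAND (D NAND B)) NAND (B NAND (D NAND B))) NAND ((D NAND D) NAND ((D NAND (D NAND B)) NAND (B NAND (D NAND B))))))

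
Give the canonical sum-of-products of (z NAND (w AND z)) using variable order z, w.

Σm(0, 1, 2) = (NOT z AND NOT w) OR (NOT z AND w) OR (z AND NOT w)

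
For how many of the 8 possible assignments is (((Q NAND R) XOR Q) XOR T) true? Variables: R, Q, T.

Satisfying assignments: (0,0,0), (0,1,1), (1,0,0), (1,1,0)
Count: 4 out of 8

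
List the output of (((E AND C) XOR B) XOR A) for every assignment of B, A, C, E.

B | A | C | E | Output
----------------------
0 | 0 | 0 | 0 | 0
0 | 0 | 0 | 1 | 0
0 | 0 | 1 | 0 | 0
0 | 0 | 1 | 1 | 1
0 | 1 | 0 | 0 | 1
0 | 1 | 0 | 1 | 1
0 | 1 | 1 | 0 | 1
0 | 1 | 1 | 1 | 0
1 | 0 | 0 | 0 | 1
1 | 0 | 0 | 1 | 1
1 | 0 | 1 | 0 | 1
1 | 0 | 1 | 1 | 0
1 | 1 | 0 | 0 | 0
1 | 1 | 0 | 1 | 0
1 | 1 | 1 | 0 | 0
1 | 1 | 1 | 1 | 1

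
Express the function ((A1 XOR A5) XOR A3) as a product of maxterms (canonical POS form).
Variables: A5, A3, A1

ΠM(0, 3, 5, 6) = (A5 OR A3 OR A1) AND (A5 OR NOT A3 OR NOT A1) AND (NOT A5 OR A3 OR NOT A1) AND (NOT A5 OR NOT A3 OR A1)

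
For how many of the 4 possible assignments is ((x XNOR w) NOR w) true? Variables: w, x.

Satisfying assignments: (0,1)
Count: 1 out of 4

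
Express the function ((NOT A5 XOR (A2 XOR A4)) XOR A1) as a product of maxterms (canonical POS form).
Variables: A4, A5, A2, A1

ΠM(1, 2, 4, 7, 8, 11, 13, 14) = (A4 OR A5 OR A2 OR NOT A1) AND (A4 OR A5 OR NOT A2 OR A1) AND (A4 OR NOT A5 OR A2 OR A1) AND (A4 OR NOT A5 OR NOT A2 OR NOT A1) AND (NOT A4 OR A5 OR A2 OR A1) AND (NOT A4 OR A5 OR NOT A2 OR NOT A1) AND (NOT A4 OR NOT A5 OR A2 OR NOT A1) AND (NOT A4 OR NOT A5 OR NOT A2 OR A1)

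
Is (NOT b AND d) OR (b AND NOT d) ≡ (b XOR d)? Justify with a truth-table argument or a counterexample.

Yes, they are equivalent — the two output columns agree on all 4 assignments:
b | d | Expression 1 | Expression 2
-----------------------------------
0 | 0 | 0 | 0
0 | 1 | 1 | 1
1 | 0 | 1 | 1
1 | 1 | 0 | 0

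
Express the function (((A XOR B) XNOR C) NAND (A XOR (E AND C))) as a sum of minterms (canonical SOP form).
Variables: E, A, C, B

Σm(0, 1, 2, 3, 4, 7, 8, 9, 10, 12, 14, 15) = (NOT E AND NOT A AND NOT C AND NOT B) OR (NOT E AND NOT A AND NOT C AND B) OR (NOT E AND NOT A AND C AND NOT B) OR (NOT E AND NOT A AND C AND B) OR (NOT E AND A AND NOT C AND NOT B) OR (NOT E AND A AND C AND B) OR (E AND NOT A AND NOT C AND NOT B) OR (E AND NOT A AND NOT C AND B) OR (E AND NOT A AND C AND NOT B) OR (E AND A AND NOT C AND NOT B) OR (E AND A AND C AND NOT B) OR (E AND A AND C AND B)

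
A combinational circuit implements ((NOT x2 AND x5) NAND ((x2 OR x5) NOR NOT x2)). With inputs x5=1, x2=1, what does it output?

Substituting: ((NOT 1 AND 1) NAND ((1 OR 1) NOR NOT 1))
= 1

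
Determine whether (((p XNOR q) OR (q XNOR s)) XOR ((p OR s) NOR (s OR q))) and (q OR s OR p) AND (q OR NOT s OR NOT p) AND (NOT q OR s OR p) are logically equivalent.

Yes, they are equivalent — the two output columns agree on all 8 assignments:
q | s | p | Expression 1 | Expression 2
---------------------------------------
0 | 0 | 0 | 0 | 0
0 | 0 | 1 | 1 | 1
0 | 1 | 0 | 1 | 1
0 | 1 | 1 | 0 | 0
1 | 0 | 0 | 0 | 0
1 | 0 | 1 | 1 | 1
1 | 1 | 0 | 1 | 1
1 | 1 | 1 | 1 | 1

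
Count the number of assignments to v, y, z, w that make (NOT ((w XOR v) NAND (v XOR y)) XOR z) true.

Satisfying assignments: (0,0,1,0), (0,0,1,1), (0,1,0,1), (0,1,1,0), (1,0,0,0), (1,0,1,1), (1,1,1,0), (1,1,1,1)
Count: 8 out of 16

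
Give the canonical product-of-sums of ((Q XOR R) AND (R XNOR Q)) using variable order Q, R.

ΠM(0, 1, 2, 3) = (Q OR R) AND (Q OR NOT R) AND (NOT Q OR R) AND (NOT Q OR NOT R)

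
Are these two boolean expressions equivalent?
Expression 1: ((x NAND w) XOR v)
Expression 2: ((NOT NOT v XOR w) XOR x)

No. Counterexample: with v=0, w=0, x=0, Expression 1 = 1 but Expression 2 = 0.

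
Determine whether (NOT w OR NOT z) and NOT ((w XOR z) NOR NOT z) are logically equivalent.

Yes, they are equivalent — the two output columns agree on all 4 assignments:
w | z | Expression 1 | Expression 2
-----------------------------------
0 | 0 | 1 | 1
0 | 1 | 1 | 1
1 | 0 | 1 | 1
1 | 1 | 0 | 0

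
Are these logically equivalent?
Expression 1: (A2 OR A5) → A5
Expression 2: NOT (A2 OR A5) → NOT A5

No, Inverse is not equivalent to original (counterexample: A2=1, A5=0)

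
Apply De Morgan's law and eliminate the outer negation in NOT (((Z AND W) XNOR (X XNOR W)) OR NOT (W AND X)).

NOT ((Z AND W) XNOR (X XNOR W)) AND (W AND X)
De Morgan's: NOT(OR of terms) = AND of negations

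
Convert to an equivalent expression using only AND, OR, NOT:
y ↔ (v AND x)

(y AND (v AND x)) OR (NOT y AND NOT (v AND x))
(Biconditional = both true or both false)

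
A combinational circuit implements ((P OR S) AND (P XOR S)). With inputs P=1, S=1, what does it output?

Substituting: ((1 OR 1) AND (1 XOR 1))
= 0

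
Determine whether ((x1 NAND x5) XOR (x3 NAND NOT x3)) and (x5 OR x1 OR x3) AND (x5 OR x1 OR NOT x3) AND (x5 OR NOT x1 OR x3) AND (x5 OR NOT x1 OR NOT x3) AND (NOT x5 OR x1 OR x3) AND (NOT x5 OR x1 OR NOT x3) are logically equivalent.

Yes, they are equivalent — the two output columns agree on all 8 assignments:
x5 | x1 | x3 | Expression 1 | Expression 2
------------------------------------------
0 | 0 | 0 | 0 | 0
0 | 0 | 1 | 0 | 0
0 | 1 | 0 | 0 | 0
0 | 1 | 1 | 0 | 0
1 | 0 | 0 | 0 | 0
1 | 0 | 1 | 0 | 0
1 | 1 | 0 | 1 | 1
1 | 1 | 1 | 1 | 1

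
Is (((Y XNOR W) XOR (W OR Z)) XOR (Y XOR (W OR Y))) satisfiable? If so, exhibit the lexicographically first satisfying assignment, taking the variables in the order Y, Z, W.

Y=0, Z=0, W=0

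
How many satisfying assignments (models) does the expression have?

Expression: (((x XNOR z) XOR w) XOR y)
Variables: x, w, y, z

Satisfying assignments: (0,0,0,0), (0,0,1,1), (0,1,0,1), (0,1,1,0), (1,0,0,1), (1,0,1,0), (1,1,0,0), (1,1,1,1)
Count: 8 out of 16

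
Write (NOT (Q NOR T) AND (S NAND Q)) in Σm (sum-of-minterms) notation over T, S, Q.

Σm(1, 4, 5, 6) = (NOT T AND NOT S AND Q) OR (T AND NOT S AND NOT Q) OR (T AND NOT S AND Q) OR (T AND S AND NOT Q)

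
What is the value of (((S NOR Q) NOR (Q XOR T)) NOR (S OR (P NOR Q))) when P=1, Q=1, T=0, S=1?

Substituting: (((1 NOR 1) NOR (1 XOR 0)) NOR (1 OR (1 NOR 1)))
= 0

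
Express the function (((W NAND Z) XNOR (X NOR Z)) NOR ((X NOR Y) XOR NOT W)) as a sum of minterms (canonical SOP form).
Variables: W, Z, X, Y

Σm(4, 10, 11) = (NOT W AND Z AND NOT X AND NOT Y) OR (W AND NOT Z AND X AND NOT Y) OR (W AND NOT Z AND X AND Y)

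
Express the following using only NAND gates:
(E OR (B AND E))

((E NAND E) NAND (((B NAND E) NAND (B NAND E)) NAND ((B NAND E) NAND (B NAND E))))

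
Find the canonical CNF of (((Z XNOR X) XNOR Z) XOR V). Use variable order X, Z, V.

(X OR Z OR V) AND (X OR NOT Z OR V) AND (NOT X OR Z OR NOT V) AND (NOT X OR NOT Z OR NOT V)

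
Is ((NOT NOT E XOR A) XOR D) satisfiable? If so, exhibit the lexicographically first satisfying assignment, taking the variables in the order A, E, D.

A=0, E=0, D=1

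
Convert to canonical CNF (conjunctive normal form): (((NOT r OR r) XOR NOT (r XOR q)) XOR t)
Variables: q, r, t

(q OR r OR t) AND (q OR NOT r OR NOT t) AND (NOT q OR r OR NOT t) AND (NOT q OR NOT r OR t)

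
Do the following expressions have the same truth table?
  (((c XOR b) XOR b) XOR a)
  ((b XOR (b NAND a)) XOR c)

No. Counterexample: with a=0, c=0, b=0, Expression 1 = 0 but Expression 2 = 1.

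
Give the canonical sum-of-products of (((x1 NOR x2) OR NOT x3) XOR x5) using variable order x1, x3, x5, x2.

Σm(0, 1, 4, 7, 8, 9, 14, 15) = (NOT x1 AND NOT x3 AND NOT x5 AND NOT x2) OR (NOT x1 AND NOT x3 AND NOT x5 AND x2) OR (NOT x1 AND x3 AND NOT x5 AND NOT x2) OR (NOT x1 AND x3 AND x5 AND x2) OR (x1 AND NOT x3 AND NOT x5 AND NOT x2) OR (x1 AND NOT x3 AND NOT x5 AND x2) OR (x1 AND x3 AND x5 AND NOT x2) OR (x1 AND x3 AND x5 AND x2)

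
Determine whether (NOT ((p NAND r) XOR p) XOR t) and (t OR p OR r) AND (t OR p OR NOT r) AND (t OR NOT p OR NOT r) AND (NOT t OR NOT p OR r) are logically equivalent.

Yes, they are equivalent — the two output columns agree on all 8 assignments:
t | p | r | Expression 1 | Expression 2
---------------------------------------
0 | 0 | 0 | 0 | 0
0 | 0 | 1 | 0 | 0
0 | 1 | 0 | 1 | 1
0 | 1 | 1 | 0 | 0
1 | 0 | 0 | 1 | 1
1 | 0 | 1 | 1 | 1
1 | 1 | 0 | 0 | 0
1 | 1 | 1 | 1 | 1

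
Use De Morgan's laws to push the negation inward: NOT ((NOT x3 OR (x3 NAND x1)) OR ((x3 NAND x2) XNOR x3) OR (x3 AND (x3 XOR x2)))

NOT (NOT x3 OR (x3 NAND x1)) AND NOT ((x3 NAND x2) XNOR x3) AND NOT (x3 AND (x3 XOR x2))
De Morgan's: NOT(OR of terms) = AND of negations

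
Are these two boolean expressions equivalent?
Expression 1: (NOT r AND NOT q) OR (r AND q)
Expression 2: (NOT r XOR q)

Yes, they are equivalent — the two output columns agree on all 4 assignments:
r | q | Expression 1 | Expression 2
-----------------------------------
0 | 0 | 1 | 1
0 | 1 | 0 | 0
1 | 0 | 0 | 0
1 | 1 | 1 | 1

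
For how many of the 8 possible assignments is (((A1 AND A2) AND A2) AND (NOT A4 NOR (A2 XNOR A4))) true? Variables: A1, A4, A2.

No assignment satisfies the expression.
Count: 0 out of 8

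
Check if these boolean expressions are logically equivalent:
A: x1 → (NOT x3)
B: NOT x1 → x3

No, Inverse is not equivalent to original (counterexample: x3=0, x5=0, x1=0)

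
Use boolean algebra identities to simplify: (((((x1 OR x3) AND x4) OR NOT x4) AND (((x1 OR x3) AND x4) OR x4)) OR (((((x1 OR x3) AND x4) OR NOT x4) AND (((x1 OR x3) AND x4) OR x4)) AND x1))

By absorption (E OR (E AND v) = E) then distribution ((E OR v) AND (E OR NOT v) = E):
= ((x1 OR x3) AND x4)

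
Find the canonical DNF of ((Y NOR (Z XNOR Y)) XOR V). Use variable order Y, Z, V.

(NOT Y AND NOT Z AND V) OR (NOT Y AND Z AND NOT V) OR (Y AND NOT Z AND V) OR (Y AND Z AND V)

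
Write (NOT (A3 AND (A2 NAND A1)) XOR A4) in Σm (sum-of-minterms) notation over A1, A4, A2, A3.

Σm(0, 2, 5, 7, 8, 10, 11, 13) = (NOT A1 AND NOT A4 AND NOT A2 AND NOT A3) OR (NOT A1 AND NOT A4 AND A2 AND NOT A3) OR (NOT A1 AND A4 AND NOT A2 AND A3) OR (NOT A1 AND A4 AND A2 AND A3) OR (A1 AND NOT A4 AND NOT A2 AND NOT A3) OR (A1 AND NOT A4 AND A2 AND NOT A3) OR (A1 AND NOT A4 AND A2 AND A3) OR (A1 AND A4 AND NOT A2 AND A3)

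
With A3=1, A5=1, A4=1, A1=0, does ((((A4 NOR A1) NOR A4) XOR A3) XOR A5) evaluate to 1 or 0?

Substituting: ((((1 NOR 0) NOR 1) XOR 1) XOR 1)
= 0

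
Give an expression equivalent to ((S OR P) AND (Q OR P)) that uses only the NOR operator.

((((S NOR P) NOR (S NOR P)) NOR ((S NOR P) NOR (S NOR P))) NOR (((Q NOR P) NOR (Q NOR P)) NOR ((Q NOR P) NOR (Q NOR P))))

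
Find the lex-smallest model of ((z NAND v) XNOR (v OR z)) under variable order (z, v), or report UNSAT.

z=0, v=1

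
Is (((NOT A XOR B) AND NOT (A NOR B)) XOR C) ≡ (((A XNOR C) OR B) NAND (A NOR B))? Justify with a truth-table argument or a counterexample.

No. Counterexample: with A=0, C=0, B=1, Expression 1 = 0 but Expression 2 = 1.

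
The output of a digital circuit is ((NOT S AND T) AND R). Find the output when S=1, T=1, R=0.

Substituting: ((NOT 1 AND 1) AND 0)
= 0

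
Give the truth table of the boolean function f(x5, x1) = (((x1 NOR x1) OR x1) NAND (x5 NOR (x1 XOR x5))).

x5 | x1 | Output
----------------
0 | 0 | 0
0 | 1 | 1
1 | 0 | 1
1 | 1 | 1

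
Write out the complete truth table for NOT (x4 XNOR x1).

x4 | x1 | Output
----------------
0 | 0 | 0
0 | 1 | 1
1 | 0 | 1
1 | 1 | 0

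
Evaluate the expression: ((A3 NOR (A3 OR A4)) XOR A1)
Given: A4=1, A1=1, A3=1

Substituting: ((1 NOR (1 OR 1)) XOR 1)
= 1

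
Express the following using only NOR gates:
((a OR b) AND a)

((((a NOR b) NOR (a NOR b)) NOR ((a NOR b) NOR (a NOR b))) NOR (a NOR a))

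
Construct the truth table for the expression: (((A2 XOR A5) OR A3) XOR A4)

A3 | A2 | A5 | A4 | Output
--------------------------
0 | 0 | 0 | 0 | 0
0 | 0 | 0 | 1 | 1
0 | 0 | 1 | 0 | 1
0 | 0 | 1 | 1 | 0
0 | 1 | 0 | 0 | 1
0 | 1 | 0 | 1 | 0
0 | 1 | 1 | 0 | 0
0 | 1 | 1 | 1 | 1
1 | 0 | 0 | 0 | 1
1 | 0 | 0 | 1 | 0
1 | 0 | 1 | 0 | 1
1 | 0 | 1 | 1 | 0
1 | 1 | 0 | 0 | 1
1 | 1 | 0 | 1 | 0
1 | 1 | 1 | 0 | 1
1 | 1 | 1 | 1 | 0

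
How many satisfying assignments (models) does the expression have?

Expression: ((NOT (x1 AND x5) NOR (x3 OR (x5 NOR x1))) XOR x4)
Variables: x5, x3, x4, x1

Satisfying assignments: (0,0,1,0), (0,0,1,1), (0,1,1,0), (0,1,1,1), (1,0,0,1), (1,0,1,0), (1,1,1,0), (1,1,1,1)
Count: 8 out of 16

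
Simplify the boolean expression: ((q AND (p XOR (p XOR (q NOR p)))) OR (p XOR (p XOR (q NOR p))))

By absorption (E OR (E AND v) = E) then XOR self-cancellation ((E XOR v) XOR v = E):
= (q NOR p)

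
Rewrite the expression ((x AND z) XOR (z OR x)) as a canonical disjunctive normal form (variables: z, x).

(NOT z AND x) OR (z AND NOT x)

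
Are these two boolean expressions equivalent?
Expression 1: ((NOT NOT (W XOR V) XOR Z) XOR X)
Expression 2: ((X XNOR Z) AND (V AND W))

No. Counterexample: with Z=0, W=0, V=0, X=1, Expression 1 = 1 but Expression 2 = 0.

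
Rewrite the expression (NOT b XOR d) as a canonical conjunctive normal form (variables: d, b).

(d OR NOT b) AND (NOT d OR b)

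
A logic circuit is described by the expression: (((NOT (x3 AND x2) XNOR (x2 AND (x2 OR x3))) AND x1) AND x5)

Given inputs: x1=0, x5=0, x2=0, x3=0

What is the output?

Substituting: (((NOT (0 AND 0) XNOR (0 AND (0 OR 0))) AND 0) AND 0)
= 0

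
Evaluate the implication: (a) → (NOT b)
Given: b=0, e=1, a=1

Antecedent (a) = 1; consequent (NOT b) = 1.
1 → 1 = 1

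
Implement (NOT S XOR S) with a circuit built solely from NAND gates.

(((S NAND S) NAND ((S NAND S) NAND S)) NAND (S NAND ((S NAND S) NAND S)))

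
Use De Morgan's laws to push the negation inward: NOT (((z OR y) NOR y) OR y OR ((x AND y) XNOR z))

NOT ((z OR y) NOR y) AND NOT y AND NOT ((x AND y) XNOR z)
De Morgan's: NOT(OR of terms) = AND of negations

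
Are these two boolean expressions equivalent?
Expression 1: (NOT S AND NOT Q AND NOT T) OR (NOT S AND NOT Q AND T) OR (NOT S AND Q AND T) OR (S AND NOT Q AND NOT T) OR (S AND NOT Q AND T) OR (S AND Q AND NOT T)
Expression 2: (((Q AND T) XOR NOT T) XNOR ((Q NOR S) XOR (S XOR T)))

Yes, they are equivalent — the two output columns agree on all 8 assignments:
S | Q | T | Expression 1 | Expression 2
---------------------------------------
0 | 0 | 0 | 1 | 1
0 | 0 | 1 | 1 | 1
0 | 1 | 0 | 0 | 0
0 | 1 | 1 | 1 | 1
1 | 0 | 0 | 1 | 1
1 | 0 | 1 | 1 | 1
1 | 1 | 0 | 1 | 1
1 | 1 | 1 | 0 | 0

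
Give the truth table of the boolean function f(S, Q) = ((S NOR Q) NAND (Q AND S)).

S | Q | Output
--------------
0 | 0 | 1
0 | 1 | 1
1 | 0 | 1
1 | 1 | 1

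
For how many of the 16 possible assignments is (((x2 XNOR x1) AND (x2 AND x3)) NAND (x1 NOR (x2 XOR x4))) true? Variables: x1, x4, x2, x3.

Satisfying assignments: (0,0,0,0), (0,0,0,1), (0,0,1,0), (0,0,1,1), (0,1,0,0), (0,1,0,1), (0,1,1,0), (0,1,1,1), (1,0,0,0), (1,0,0,1), (1,0,1,0), (1,0,1,1), (1,1,0,0), (1,1,0,1), (1,1,1,0), (1,1,1,1)
Count: 16 out of 16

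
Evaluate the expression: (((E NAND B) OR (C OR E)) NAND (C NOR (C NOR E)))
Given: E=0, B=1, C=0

Substituting: (((0 NAND 1) OR (0 OR 0)) NAND (0 NOR (0 NOR 0)))
= 1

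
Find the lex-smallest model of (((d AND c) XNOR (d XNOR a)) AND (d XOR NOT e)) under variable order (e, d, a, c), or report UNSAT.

e=0, d=0, a=1, c=0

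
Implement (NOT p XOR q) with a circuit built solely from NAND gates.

(((p NAND p) NAND ((p NAND p) NAND q)) NAND (q NAND ((p NAND p) NAND q)))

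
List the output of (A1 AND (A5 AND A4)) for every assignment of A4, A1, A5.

A4 | A1 | A5 | Output
---------------------
0 | 0 | 0 | 0
0 | 0 | 1 | 0
0 | 1 | 0 | 0
0 | 1 | 1 | 0
1 | 0 | 0 | 0
1 | 0 | 1 | 0
1 | 1 | 0 | 0
1 | 1 | 1 | 1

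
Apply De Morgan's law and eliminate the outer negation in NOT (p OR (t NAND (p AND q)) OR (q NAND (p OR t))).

NOT p AND NOT (t NAND (p AND q)) AND NOT (q NAND (p OR t))
De Morgan's: NOT(OR of terms) = AND of negations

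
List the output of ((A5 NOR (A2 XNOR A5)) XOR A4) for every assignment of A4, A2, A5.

A4 | A2 | A5 | Output
---------------------
0 | 0 | 0 | 0
0 | 0 | 1 | 0
0 | 1 | 0 | 1
0 | 1 | 1 | 0
1 | 0 | 0 | 1
1 | 0 | 1 | 1
1 | 1 | 0 | 0
1 | 1 | 1 | 1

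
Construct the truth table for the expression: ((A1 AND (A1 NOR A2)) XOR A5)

A5 | A1 | A2 | Output
---------------------
0 | 0 | 0 | 0
0 | 0 | 1 | 0
0 | 1 | 0 | 0
0 | 1 | 1 | 0
1 | 0 | 0 | 1
1 | 0 | 1 | 1
1 | 1 | 0 | 1
1 | 1 | 1 | 1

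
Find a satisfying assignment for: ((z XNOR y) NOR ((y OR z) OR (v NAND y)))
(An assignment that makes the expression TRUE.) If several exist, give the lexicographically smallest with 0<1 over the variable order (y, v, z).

UNSATISFIABLE - no assignment makes this expression true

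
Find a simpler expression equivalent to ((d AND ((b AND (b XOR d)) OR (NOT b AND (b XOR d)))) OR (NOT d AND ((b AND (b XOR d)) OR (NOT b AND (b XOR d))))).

By distribution ((E AND v) OR (E AND NOT v) = E) then distribution ((E AND v) OR (E AND NOT v) = E):
= (b XOR d)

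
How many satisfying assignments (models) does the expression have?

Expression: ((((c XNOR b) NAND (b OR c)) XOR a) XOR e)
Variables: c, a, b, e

Satisfying assignments: (0,0,0,0), (0,0,1,0), (0,1,0,1), (0,1,1,1), (1,0,0,0), (1,0,1,1), (1,1,0,1), (1,1,1,0)
Count: 8 out of 16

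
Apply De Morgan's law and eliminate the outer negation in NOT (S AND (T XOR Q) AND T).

NOT S OR NOT (T XOR Q) OR NOT T
De Morgan's: NOT(AND of terms) = OR of negations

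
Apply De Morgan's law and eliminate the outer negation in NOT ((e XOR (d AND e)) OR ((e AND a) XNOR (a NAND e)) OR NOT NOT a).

NOT (e XOR (d AND e)) AND NOT ((e AND a) XNOR (a NAND e)) AND NOT a
De Morgan's: NOT(OR of terms) = AND of negations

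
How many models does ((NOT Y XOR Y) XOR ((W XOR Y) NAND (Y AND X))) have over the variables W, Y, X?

Satisfying assignments: (0,1,1)
Count: 1 out of 8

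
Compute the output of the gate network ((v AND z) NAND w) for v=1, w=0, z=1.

Substituting: ((1 AND 1) NAND 0)
= 1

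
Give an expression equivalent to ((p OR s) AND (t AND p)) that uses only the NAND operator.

((((p NAND p) NAND (s NAND s)) NAND ((t NAND p) NAND (t NAND p))) NAND (((p NAND p) NAND (s NAND s)) NAND ((t NAND p) NAND (t NAND p))))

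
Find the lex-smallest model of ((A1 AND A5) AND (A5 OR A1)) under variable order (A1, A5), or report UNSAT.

A1=1, A5=1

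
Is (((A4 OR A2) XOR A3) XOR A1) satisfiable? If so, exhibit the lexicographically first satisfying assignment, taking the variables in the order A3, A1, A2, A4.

A3=0, A1=0, A2=0, A4=1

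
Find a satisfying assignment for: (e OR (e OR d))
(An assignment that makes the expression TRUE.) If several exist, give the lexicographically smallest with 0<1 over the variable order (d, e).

d=0, e=1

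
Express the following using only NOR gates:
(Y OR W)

((Y NOR W) NOR (Y NOR W))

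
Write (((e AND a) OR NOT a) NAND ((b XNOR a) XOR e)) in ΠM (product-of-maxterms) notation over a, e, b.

ΠM(0, 3, 6) = (a OR e OR b) AND (a OR NOT e OR NOT b) AND (NOT a OR NOT e OR b)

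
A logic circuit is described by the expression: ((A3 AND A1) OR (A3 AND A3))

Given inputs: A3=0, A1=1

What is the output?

Substituting: ((0 AND 1) OR (0 AND 0))
= 0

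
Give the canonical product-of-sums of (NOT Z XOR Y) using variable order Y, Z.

ΠM(1, 2) = (Y OR NOT Z) AND (NOT Y OR Z)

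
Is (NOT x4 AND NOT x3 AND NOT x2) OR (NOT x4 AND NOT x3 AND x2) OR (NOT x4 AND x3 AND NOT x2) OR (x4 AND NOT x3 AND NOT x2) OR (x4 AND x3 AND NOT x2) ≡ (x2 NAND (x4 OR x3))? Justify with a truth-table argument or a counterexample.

Yes, they are equivalent — the two output columns agree on all 8 assignments:
x4 | x3 | x2 | Expression 1 | Expression 2
------------------------------------------
0 | 0 | 0 | 1 | 1
0 | 0 | 1 | 1 | 1
0 | 1 | 0 | 1 | 1
0 | 1 | 1 | 0 | 0
1 | 0 | 0 | 1 | 1
1 | 0 | 1 | 0 | 0
1 | 1 | 0 | 1 | 1
1 | 1 | 1 | 0 | 0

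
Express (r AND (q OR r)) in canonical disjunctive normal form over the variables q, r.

(NOT q AND r) OR (q AND r)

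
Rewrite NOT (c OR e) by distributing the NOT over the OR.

NOT c AND NOT e
De Morgan's: NOT(OR of terms) = AND of negations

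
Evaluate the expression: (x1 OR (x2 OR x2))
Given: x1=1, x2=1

Substituting: (1 OR (1 OR 1))
= 1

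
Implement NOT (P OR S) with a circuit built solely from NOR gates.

(((P NOR S) NOR (P NOR S)) NOR ((P NOR S) NOR (P NOR S)))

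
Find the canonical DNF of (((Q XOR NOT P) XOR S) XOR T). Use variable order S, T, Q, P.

(NOT S AND NOT T AND NOT Q AND NOT P) OR (NOT S AND NOT T AND Q AND P) OR (NOT S AND T AND NOT Q AND P) OR (NOT S AND T AND Q AND NOT P) OR (S AND NOT T AND NOT Q AND P) OR (S AND NOT T AND Q AND NOT P) OR (S AND T AND NOT Q AND NOT P) OR (S AND T AND Q AND P)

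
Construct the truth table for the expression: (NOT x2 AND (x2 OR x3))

x3 | x2 | Output
----------------
0 | 0 | 0
0 | 1 | 0
1 | 0 | 1
1 | 1 | 0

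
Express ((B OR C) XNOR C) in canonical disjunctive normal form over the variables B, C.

(NOT B AND NOT C) OR (NOT B AND C) OR (B AND C)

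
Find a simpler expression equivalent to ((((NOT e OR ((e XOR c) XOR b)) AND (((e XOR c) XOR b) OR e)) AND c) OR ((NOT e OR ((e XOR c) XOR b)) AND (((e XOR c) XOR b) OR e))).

By absorption (E OR (E AND v) = E) then distribution ((E OR v) AND (E OR NOT v) = E):
= ((e XOR c) XOR b)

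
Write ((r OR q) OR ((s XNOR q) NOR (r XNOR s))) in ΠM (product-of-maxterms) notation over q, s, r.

ΠM(0) = (q OR s OR r)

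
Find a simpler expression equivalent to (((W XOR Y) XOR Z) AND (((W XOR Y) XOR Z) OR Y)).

By absorption (E AND (E OR v) = E):
= ((W XOR Y) XOR Z)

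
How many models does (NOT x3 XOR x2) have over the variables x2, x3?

Satisfying assignments: (0,0), (1,1)
Count: 2 out of 4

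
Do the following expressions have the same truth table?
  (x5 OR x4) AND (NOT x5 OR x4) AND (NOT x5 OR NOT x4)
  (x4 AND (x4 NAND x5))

Yes, they are equivalent — the two output columns agree on all 4 assignments:
x5 | x4 | Expression 1 | Expression 2
-------------------------------------
0 | 0 | 0 | 0
0 | 1 | 1 | 1
1 | 0 | 0 | 0
1 | 1 | 0 | 0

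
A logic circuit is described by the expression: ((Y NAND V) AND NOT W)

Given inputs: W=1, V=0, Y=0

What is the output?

Substituting: ((0 NAND 0) AND NOT 1)
= 0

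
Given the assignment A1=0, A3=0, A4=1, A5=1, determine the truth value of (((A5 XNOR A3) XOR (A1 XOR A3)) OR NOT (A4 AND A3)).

Substituting: (((1 XNOR 0) XOR (0 XOR 0)) OR NOT (1 AND 0))
= 1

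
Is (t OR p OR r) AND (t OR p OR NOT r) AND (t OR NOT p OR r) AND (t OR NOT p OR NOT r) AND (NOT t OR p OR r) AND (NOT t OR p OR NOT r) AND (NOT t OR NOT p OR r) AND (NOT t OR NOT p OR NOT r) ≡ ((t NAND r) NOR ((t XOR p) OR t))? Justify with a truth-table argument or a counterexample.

Yes, they are equivalent — the two output columns agree on all 8 assignments:
t | p | r | Expression 1 | Expression 2
---------------------------------------
0 | 0 | 0 | 0 | 0
0 | 0 | 1 | 0 | 0
0 | 1 | 0 | 0 | 0
0 | 1 | 1 | 0 | 0
1 | 0 | 0 | 0 | 0
1 | 0 | 1 | 0 | 0
1 | 1 | 0 | 0 | 0
1 | 1 | 1 | 0 | 0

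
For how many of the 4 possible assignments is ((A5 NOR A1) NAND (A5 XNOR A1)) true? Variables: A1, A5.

Satisfying assignments: (0,1), (1,0), (1,1)
Count: 3 out of 4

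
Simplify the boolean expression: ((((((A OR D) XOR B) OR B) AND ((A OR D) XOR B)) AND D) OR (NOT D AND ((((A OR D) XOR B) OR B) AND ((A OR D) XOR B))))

By distribution ((E AND v) OR (E AND NOT v) = E) then absorption (E AND (E OR v) = E):
= ((A OR D) XOR B)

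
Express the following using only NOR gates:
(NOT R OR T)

(((R NOR R) NOR T) NOR ((R NOR R) NOR T))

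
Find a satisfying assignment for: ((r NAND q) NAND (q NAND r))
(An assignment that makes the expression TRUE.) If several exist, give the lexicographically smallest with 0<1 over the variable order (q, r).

q=1, r=1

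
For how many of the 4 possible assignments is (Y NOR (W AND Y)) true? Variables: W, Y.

Satisfying assignments: (0,0), (1,0)
Count: 2 out of 4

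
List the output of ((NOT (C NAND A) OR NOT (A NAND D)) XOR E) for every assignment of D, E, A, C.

D | E | A | C | Output
----------------------
0 | 0 | 0 | 0 | 0
0 | 0 | 0 | 1 | 0
0 | 0 | 1 | 0 | 0
0 | 0 | 1 | 1 | 1
0 | 1 | 0 | 0 | 1
0 | 1 | 0 | 1 | 1
0 | 1 | 1 | 0 | 1
0 | 1 | 1 | 1 | 0
1 | 0 | 0 | 0 | 0
1 | 0 | 0 | 1 | 0
1 | 0 | 1 | 0 | 1
1 | 0 | 1 | 1 | 1
1 | 1 | 0 | 0 | 1
1 | 1 | 0 | 1 | 1
1 | 1 | 1 | 0 | 0
1 | 1 | 1 | 1 | 0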